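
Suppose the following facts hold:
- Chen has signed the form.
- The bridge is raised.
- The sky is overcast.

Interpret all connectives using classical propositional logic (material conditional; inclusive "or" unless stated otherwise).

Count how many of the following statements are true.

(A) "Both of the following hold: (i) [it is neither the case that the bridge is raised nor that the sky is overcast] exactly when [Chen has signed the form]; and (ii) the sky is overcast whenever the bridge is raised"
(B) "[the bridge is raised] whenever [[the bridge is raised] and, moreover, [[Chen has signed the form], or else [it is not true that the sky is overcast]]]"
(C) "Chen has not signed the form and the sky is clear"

1

Let Q = "the bridge is raised" (True), R = "the sky is overcast" (True), P = "Chen has signed the form" (True).

(A): This is ((Q nor R) iff P) and (Q -> R).

Q nor R = True nor True = False
(Q nor R) iff P = False iff True = False
Q -> R = True -> True = True
((Q nor R) iff P) and (Q -> R) = False and True = False
So (A) is false.

(B): In symbols: (Q and (P or not R)) -> Q

not R = not True = False
P or not R = True or False = True
Q and (P or not R) = True and True = True
(Q and (P or not R)) -> Q = True -> True = True
Thus (B) is true.

(C): In symbols: not P and not R

not P = not True = False
not R = not True = False
not P and not R = False and False = False
So (C) is false.

Count: 1.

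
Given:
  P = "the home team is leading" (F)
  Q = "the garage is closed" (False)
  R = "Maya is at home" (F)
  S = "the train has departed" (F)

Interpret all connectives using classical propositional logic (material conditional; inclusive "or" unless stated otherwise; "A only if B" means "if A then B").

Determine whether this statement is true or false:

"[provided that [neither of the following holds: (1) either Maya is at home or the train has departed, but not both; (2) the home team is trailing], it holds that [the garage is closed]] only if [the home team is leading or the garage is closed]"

Values: R=F, S=F, P=F, Q=F.
Formalization: (((R xor S) nor ~P) -> Q) -> (P | Q)

R xor S = F xor F = F
~P = ~F = T
(R xor S) nor ~P = F nor T = F
((R xor S) nor ~P) -> Q = F -> F = T
P | Q = F | F = F
(((R xor S) nor ~P) -> Q) -> (P | Q) = T -> F = F

The statement is false.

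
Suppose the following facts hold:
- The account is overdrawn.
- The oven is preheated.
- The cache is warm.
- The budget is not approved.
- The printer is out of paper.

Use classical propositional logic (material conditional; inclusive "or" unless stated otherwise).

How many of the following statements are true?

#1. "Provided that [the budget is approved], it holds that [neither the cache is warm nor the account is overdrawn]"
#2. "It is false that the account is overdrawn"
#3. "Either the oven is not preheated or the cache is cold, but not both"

Let K = "the budget is approved" (False), L = "the cache is warm" (True), P = "the account is overdrawn" (True), D = "the oven is preheated" (True).

#1: Formalization: K -> (L nor P)

L nor P = True nor True = False
K -> (L nor P) = False -> False = True
Thus #1 is true.

#2: In symbols: not P

not P = not True = False
So #2 is false.

#3: Formalization: not D xor not L

not D = not True = False
not L = not True = False
not D xor not L = False xor False = False
Thus #3 is false.

Count: 1.

1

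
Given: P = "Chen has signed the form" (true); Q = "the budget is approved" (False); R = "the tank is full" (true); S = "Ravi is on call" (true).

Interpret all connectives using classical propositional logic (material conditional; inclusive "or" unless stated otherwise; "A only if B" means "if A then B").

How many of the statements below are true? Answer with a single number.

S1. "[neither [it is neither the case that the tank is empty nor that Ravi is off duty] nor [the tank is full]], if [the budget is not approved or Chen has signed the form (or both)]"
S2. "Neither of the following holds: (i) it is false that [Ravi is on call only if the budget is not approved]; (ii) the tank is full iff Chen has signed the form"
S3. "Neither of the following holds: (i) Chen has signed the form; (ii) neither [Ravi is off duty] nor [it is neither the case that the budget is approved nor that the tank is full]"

S1: This is (~Q | P) -> ((~R nor ~S) nor R).

~Q = ~F = T
~Q | P = T | T = T
~R = ~T = F
~S = ~T = F
~R nor ~S = F nor F = T
(~R nor ~S) nor R = T nor T = F
(~Q | P) -> ((~R nor ~S) nor R) = T -> F = F
So S1 is false.

S2: Formalization: ~(S -> ~Q) nor (R <-> P)

~Q = ~F = T
S -> ~Q = T -> T = T
~(S -> ~Q) = ~T = F
R <-> P = T <-> T = T
~(S -> ~Q) nor (R <-> P) = F nor T = F
So S2 is false.

S3: In symbols: P nor (~S nor (Q nor R))

~S = ~T = F
Q nor R = F nor T = F
~S nor (Q nor R) = F nor F = T
P nor (~S nor (Q nor R)) = T nor T = F
Thus S3 is false.

Count: 0.

0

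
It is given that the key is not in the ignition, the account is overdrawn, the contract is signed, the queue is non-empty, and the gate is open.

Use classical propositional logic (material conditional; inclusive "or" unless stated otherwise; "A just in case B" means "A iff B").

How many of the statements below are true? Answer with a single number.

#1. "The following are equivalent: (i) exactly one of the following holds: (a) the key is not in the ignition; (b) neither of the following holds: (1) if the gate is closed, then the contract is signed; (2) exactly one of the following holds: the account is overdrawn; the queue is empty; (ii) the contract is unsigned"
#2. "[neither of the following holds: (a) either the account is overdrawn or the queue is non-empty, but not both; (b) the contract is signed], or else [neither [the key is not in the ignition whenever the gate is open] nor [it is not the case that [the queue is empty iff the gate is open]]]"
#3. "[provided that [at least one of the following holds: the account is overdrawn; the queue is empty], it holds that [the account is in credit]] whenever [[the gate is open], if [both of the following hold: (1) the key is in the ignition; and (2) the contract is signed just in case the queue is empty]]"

0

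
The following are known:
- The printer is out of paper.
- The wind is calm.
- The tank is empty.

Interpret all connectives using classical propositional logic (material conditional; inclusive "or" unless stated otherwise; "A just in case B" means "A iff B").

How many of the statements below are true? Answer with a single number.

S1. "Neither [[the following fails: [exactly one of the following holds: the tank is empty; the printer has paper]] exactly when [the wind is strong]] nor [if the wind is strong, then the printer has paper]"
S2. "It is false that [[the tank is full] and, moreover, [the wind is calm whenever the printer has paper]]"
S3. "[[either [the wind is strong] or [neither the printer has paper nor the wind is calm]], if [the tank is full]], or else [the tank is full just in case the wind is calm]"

2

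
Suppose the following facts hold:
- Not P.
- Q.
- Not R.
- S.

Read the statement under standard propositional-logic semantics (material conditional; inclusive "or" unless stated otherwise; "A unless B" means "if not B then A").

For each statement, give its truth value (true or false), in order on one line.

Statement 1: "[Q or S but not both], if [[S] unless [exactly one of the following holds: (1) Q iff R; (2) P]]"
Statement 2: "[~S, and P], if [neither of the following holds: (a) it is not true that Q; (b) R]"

Statement 1: This is (S | ((Q <-> R) xor P)) -> (Q xor S).

Q <-> R = T <-> F = F
(Q <-> R) xor P = F xor F = F
S | ((Q <-> R) xor P) = T | F = T
Q xor S = T xor T = F
(S | ((Q <-> R) xor P)) -> (Q xor S) = T -> F = F
Thus Statement 1 is false.

Statement 2: Formalization: (~Q nor R) -> (~S & P)

~Q = ~T = F
~Q nor R = F nor F = T
~S = ~T = F
~S & P = F & F = F
(~Q nor R) -> (~S & P) = T -> F = F
So Statement 2 is false.

Statement 1 false / Statement 2 false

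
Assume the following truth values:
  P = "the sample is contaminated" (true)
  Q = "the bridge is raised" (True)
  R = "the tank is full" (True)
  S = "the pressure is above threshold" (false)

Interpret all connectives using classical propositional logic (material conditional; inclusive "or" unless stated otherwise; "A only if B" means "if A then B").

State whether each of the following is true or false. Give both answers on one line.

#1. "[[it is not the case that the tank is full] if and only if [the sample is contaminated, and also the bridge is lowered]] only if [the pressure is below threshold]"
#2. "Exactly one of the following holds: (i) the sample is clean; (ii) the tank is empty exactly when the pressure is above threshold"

#1: Formalization: (¬R ↔ (P ∧ ¬Q)) → ¬S

¬R = ¬T = F
¬Q = ¬T = F
P ∧ ¬Q = T ∧ F = F
¬R ↔ (P ∧ ¬Q) = F ↔ F = T
¬S = ¬F = T
(¬R ↔ (P ∧ ¬Q)) → ¬S = T → T = T
Hence #1 is true.

#2: Formalization: ¬P ⊕ (¬R ↔ S)

¬P = ¬T = F
¬R = ¬T = F
¬R ↔ S = F ↔ F = T
¬P ⊕ (¬R ↔ S) = F ⊕ T = T
Thus #2 is true.

#1 T, #2 T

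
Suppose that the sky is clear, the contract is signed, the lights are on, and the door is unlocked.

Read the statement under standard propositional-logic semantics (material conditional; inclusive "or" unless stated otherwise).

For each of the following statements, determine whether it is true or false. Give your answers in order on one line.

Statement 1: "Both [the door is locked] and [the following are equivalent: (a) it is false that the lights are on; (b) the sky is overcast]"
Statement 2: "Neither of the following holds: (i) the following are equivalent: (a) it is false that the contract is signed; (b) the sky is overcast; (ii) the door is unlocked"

Statement 1 false; Statement 2 false

Let R = "the door is locked" (False), D = "the lights are on" (True), L = "the sky is overcast" (False), W = "the contract is signed" (True).

Statement 1: Parsed as R and (not D iff L)

not D = not True = False
not D iff L = False iff False = True
R and (not D iff L) = False and True = False
Thus Statement 1 is false.

Statement 2: In symbols: (not W iff L) nor not R

not W = not True = False
not W iff L = False iff False = True
not R = not False = True
(not W iff L) nor not R = True nor True = False
Thus Statement 2 is false.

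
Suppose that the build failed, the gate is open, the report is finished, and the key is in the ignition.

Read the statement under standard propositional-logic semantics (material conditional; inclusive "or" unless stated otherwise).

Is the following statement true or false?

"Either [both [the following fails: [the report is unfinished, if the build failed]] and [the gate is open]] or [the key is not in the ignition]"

true

Let P = "the build passed" (F), R = "the report is finished" (T), Q = "the gate is open" (T), S = "the key is in the ignition" (T).
In symbols: (¬(¬P → ¬R) ∧ Q) ∨ ¬S

¬P = ¬F = T
¬R = ¬T = F
¬P → ¬R = T → F = F
¬(¬P → ¬R) = ¬F = T
¬(¬P → ¬R) ∧ Q = T ∧ T = T
¬S = ¬T = F
(¬(¬P → ¬R) ∧ Q) ∨ ¬S = T ∨ F = T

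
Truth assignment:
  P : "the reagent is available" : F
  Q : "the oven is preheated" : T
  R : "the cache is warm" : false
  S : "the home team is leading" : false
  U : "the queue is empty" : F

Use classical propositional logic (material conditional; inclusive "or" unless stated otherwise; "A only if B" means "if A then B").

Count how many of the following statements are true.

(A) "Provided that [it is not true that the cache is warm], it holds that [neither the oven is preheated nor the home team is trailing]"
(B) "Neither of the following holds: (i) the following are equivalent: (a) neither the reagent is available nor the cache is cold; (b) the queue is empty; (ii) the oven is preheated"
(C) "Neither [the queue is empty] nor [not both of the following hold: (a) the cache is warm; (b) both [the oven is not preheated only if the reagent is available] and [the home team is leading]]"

0

(A): This is ~R -> (Q nor ~S).

~R = ~F = T
~S = ~F = T
Q nor ~S = T nor T = F
~R -> (Q nor ~S) = T -> F = F
Thus (A) is false.

(B): Formalization: ((P nor ~R) <-> U) nor Q

~R = ~F = T
P nor ~R = F nor T = F
(P nor ~R) <-> U = F <-> F = T
((P nor ~R) <-> U) nor Q = T nor T = F
Hence (B) is false.

(C): Parsed as U nor (R nand ((~Q -> P) & S))

~Q = ~T = F
~Q -> P = F -> F = T
(~Q -> P) & S = T & F = F
R nand ((~Q -> P) & S) = F nand F = T
U nor (R nand ((~Q -> P) & S)) = F nor T = F
Thus (C) is false.

True statements: 0 (none).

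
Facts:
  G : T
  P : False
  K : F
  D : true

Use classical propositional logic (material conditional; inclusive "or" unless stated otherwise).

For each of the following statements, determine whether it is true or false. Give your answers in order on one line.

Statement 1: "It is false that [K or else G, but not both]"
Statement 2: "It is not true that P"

Statement 1 False, Statement 2 True

Statement 1: This is not (K xor G).

K xor G = False xor True = True
not (K xor G) = not True = False
Hence Statement 1 is false.

Statement 2: Formalization: not P

not P = not False = True
Hence Statement 2 is true.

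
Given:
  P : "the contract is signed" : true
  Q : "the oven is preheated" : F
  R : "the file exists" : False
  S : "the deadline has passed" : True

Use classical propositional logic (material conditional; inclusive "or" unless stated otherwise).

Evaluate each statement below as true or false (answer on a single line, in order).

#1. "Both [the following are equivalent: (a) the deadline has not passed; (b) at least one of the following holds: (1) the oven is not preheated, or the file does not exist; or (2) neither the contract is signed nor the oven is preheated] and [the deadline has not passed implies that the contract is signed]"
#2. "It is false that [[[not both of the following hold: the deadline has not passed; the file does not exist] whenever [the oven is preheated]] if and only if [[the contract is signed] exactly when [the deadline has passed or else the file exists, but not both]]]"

#1 false; #2 false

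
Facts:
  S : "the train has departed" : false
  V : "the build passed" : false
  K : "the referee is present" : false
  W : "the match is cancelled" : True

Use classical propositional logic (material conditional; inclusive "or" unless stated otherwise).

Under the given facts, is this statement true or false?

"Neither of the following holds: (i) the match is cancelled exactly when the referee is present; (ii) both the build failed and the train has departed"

The statement is true.

Formalization: (W ↔ K) ↓ (¬V ∧ S)

W ↔ K = T ↔ F = F
¬V = ¬F = T
¬V ∧ S = T ∧ F = F
(W ↔ K) ↓ (¬V ∧ S) = F ↓ F = T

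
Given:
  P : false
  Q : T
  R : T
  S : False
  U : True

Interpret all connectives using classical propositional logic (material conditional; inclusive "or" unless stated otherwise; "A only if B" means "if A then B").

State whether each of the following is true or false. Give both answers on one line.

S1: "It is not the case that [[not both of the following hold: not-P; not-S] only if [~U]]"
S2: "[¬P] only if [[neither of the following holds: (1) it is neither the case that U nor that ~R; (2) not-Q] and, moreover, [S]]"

S1: In symbols: ~((~P nand ~S) -> ~U)

~P = ~F = T
~S = ~F = T
~P nand ~S = T nand T = F
~U = ~T = F
(~P nand ~S) -> ~U = F -> F = T
~((~P nand ~S) -> ~U) = ~T = F
So S1 is false.

S2: Parsed as ~P -> (((U nor ~R) nor ~Q) & S)

~P = ~F = T
~R = ~T = F
U nor ~R = T nor F = F
~Q = ~T = F
(U nor ~R) nor ~Q = F nor F = T
((U nor ~R) nor ~Q) & S = T & F = F
~P -> (((U nor ~R) nor ~Q) & S) = T -> F = F
Thus S2 is false.

S1 false / S2 false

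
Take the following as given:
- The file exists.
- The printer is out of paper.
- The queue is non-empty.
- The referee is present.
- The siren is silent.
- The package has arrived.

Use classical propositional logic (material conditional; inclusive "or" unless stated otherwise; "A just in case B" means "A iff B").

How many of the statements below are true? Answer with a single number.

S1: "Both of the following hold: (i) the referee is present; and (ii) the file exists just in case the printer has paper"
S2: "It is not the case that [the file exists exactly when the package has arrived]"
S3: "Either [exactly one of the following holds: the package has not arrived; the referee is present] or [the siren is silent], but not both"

0

Let S = "the referee is present" (T), P = "the file exists" (T), Q = "the printer has paper" (F), V = "the package has arrived" (T), U = "the siren is sounding" (F).

S1: In symbols: S & (P <-> Q)

P <-> Q = T <-> F = F
S & (P <-> Q) = T & F = F
So S1 is false.

S2: Parsed as ~(P <-> V)

P <-> V = T <-> T = T
~(P <-> V) = ~T = F
Hence S2 is false.

S3: In symbols: (~V xor S) xor ~U

~V = ~T = F
~V xor S = F xor T = T
~U = ~F = T
(~V xor S) xor ~U = T xor T = F
Hence S3 is false.

Count: 0.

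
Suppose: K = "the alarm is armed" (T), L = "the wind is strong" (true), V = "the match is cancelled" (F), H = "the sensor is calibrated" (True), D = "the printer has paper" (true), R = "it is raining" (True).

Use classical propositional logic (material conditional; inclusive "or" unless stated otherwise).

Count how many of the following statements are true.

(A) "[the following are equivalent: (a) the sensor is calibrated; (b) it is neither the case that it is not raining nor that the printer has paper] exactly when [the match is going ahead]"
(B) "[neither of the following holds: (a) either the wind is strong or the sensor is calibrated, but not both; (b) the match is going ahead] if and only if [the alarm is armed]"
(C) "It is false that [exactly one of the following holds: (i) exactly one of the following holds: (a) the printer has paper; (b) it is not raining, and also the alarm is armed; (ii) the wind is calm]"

0

(A): Parsed as (H iff (not R nor D)) iff not V

not R = not True = False
not R nor D = False nor True = False
H iff (not R nor D) = True iff False = False
not V = not False = True
(H iff (not R nor D)) iff not V = False iff True = False
Hence (A) is false.

(B): Parsed as ((L xor H) nor not V) iff K

L xor H = True xor True = False
not V = not False = True
(L xor H) nor not V = False nor True = False
((L xor H) nor not V) iff K = False iff True = False
Thus (B) is false.

(C): Parsed as not ((D xor (not R and K)) xor not L)

not R = not True = False
not R and K = False and True = False
D xor (not R and K) = True xor False = True
not L = not True = False
(D xor (not R and K)) xor not L = True xor False = True
not ((D xor (not R and K)) xor not L) = not True = False
Thus (C) is false.

Count: 0.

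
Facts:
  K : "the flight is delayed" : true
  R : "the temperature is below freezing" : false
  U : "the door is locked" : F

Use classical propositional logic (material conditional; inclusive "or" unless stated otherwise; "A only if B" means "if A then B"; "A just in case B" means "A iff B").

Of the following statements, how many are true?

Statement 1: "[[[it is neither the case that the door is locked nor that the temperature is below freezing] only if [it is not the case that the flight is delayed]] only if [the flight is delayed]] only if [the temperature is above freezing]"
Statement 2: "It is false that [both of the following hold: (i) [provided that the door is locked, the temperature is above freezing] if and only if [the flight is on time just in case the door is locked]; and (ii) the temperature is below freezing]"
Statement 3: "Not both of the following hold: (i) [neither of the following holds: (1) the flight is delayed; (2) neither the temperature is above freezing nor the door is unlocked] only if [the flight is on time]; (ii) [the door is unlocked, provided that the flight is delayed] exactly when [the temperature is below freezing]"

3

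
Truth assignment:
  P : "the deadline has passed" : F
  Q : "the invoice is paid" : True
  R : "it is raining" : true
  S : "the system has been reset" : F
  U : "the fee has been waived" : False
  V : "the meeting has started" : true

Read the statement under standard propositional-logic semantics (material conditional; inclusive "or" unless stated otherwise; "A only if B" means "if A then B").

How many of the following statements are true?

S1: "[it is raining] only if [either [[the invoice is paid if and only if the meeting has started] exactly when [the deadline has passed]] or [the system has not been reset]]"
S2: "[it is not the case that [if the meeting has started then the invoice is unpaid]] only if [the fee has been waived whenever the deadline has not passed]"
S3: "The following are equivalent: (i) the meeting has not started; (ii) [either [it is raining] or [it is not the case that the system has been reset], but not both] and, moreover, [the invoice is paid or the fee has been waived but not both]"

2

S1: Parsed as R -> (((Q iff V) iff P) or not S)

Q iff V = True iff True = True
(Q iff V) iff P = True iff False = False
not S = not False = True
((Q iff V) iff P) or not S = False or True = True
R -> (((Q iff V) iff P) or not S) = True -> True = True
Thus S1 is true.

S2: This is not (V -> not Q) -> (not P -> U).

not Q = not True = False
V -> not Q = True -> False = False
not (V -> not Q) = not False = True
not P = not False = True
not P -> U = True -> False = False
not (V -> not Q) -> (not P -> U) = True -> False = False
Hence S2 is false.

S3: This is not V iff ((R xor not S) and (Q xor U)).

not V = not True = False
not S = not False = True
R xor not S = True xor True = False
Q xor U = True xor False = True
(R xor not S) and (Q xor U) = False and True = False
not V iff ((R xor not S) and (Q xor U)) = False iff False = True
So S3 is true.

Count: 2.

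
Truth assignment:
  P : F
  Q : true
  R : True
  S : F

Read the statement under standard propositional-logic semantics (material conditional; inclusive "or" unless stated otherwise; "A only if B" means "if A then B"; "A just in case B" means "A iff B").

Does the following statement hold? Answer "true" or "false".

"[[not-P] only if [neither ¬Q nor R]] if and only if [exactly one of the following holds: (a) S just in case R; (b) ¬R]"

Formalization: (not P -> (not Q nor R)) iff ((S iff R) xor not R)

not P = not False = True
not Q = not True = False
not Q nor R = False nor True = False
not P -> (not Q nor R) = True -> False = False
S iff R = False iff True = False
not R = not True = False
(S iff R) xor not R = False xor False = False
(not P -> (not Q nor R)) iff ((S iff R) xor not R) = False iff False = True

True.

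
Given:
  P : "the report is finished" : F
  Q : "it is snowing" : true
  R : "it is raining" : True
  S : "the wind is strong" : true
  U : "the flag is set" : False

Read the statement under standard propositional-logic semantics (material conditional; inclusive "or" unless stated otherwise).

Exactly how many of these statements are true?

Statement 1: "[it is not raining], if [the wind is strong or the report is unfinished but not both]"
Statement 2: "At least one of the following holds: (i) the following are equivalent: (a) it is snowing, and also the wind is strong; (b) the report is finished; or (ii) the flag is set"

1

Statement 1: Parsed as (S ⊕ ¬P) → ¬R

¬P = ¬F = T
S ⊕ ¬P = T ⊕ T = F
¬R = ¬T = F
(S ⊕ ¬P) → ¬R = F → F = T
Hence Statement 1 is true.

Statement 2: Formalization: ((Q ∧ S) ↔ P) ∨ U

Q ∧ S = T ∧ T = T
(Q ∧ S) ↔ P = T ↔ F = F
((Q ∧ S) ↔ P) ∨ U = F ∨ F = F
Hence Statement 2 is false.

1 of the 2 statements is true (Statement 1).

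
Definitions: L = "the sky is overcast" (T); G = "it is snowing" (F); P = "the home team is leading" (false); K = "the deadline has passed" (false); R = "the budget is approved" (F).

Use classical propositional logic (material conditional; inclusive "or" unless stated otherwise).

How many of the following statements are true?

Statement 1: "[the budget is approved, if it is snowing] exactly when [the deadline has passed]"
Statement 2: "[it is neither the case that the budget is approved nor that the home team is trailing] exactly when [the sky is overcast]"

Statement 1: Parsed as (G → R) ↔ K

G → R = F → F = T
(G → R) ↔ K = T ↔ F = F
So Statement 1 is false.

Statement 2: This is (R ↓ ¬P) ↔ L.

¬P = ¬F = T
R ↓ ¬P = F ↓ T = F
(R ↓ ¬P) ↔ L = F ↔ T = F
Thus Statement 2 is false.

True statements: 0 (none).

0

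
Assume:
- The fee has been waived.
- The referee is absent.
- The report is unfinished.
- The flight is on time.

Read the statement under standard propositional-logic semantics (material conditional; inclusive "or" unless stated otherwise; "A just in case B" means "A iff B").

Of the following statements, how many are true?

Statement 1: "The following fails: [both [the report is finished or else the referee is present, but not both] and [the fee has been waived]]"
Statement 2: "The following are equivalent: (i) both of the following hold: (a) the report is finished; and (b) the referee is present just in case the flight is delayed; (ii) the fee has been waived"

1

Let D = "the report is finished" (False), N = "the referee is present" (False), L = "the fee has been waived" (True), W = "the flight is delayed" (False).

Statement 1: Formalization: not ((D xor N) and L)

D xor N = False xor False = False
(D xor N) and L = False and True = False
not ((D xor N) and L) = not False = True
Thus Statement 1 is true.

Statement 2: Parsed as (D and (N iff W)) iff L

N iff W = False iff False = True
D and (N iff W) = False and True = False
(D and (N iff W)) iff L = False iff True = False
Thus Statement 2 is false.

True statements: 1.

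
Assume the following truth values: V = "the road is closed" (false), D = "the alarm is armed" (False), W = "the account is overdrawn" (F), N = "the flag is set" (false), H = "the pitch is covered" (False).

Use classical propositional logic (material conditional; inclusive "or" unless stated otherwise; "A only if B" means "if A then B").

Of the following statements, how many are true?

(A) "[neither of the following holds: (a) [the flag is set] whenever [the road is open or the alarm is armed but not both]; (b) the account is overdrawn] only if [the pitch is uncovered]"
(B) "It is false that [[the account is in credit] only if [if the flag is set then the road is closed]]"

1

(A): In symbols: (((not V xor D) -> N) nor W) -> not H

not V = not False = True
not V xor D = True xor False = True
(not V xor D) -> N = True -> False = False
((not V xor D) -> N) nor W = False nor False = True
not H = not False = True
(((not V xor D) -> N) nor W) -> not H = True -> True = True
So (A) is true.

(B): In symbols: not (not W -> (N -> V))

not W = not False = True
N -> V = False -> False = True
not W -> (N -> V) = True -> True = True
not (not W -> (N -> V)) = not True = False
Thus (B) is false.

Count: 1.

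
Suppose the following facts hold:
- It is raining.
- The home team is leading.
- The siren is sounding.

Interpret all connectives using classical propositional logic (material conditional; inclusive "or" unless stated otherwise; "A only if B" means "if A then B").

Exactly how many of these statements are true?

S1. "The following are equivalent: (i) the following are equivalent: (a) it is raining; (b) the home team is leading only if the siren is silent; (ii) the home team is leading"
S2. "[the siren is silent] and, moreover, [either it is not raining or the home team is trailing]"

0

Let P = "it is raining" (T), Q = "the home team is leading" (T), R = "the siren is sounding" (T).

S1: Parsed as (P <-> (Q -> ~R)) <-> Q

~R = ~T = F
Q -> ~R = T -> F = F
P <-> (Q -> ~R) = T <-> F = F
(P <-> (Q -> ~R)) <-> Q = F <-> T = F
Hence S1 is false.

S2: Formalization: ~R & (~P | ~Q)

~R = ~T = F
~P = ~T = F
~Q = ~T = F
~P | ~Q = F | F = F
~R & (~P | ~Q) = F & F = F
Hence S2 is false.

Count: 0.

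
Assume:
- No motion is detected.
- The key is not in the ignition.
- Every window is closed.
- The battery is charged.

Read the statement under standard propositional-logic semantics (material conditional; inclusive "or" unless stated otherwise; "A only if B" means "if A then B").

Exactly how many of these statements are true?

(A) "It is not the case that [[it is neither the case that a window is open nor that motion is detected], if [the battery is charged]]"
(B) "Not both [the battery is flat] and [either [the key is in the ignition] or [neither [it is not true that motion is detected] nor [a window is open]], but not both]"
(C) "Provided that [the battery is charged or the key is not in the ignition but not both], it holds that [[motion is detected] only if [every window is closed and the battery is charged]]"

Let W = "the battery is charged" (T), D = "a window is open" (F), U = "motion is detected" (F), H = "the key is in the ignition" (F).

(A): Parsed as ¬(W → (D ↓ U))

D ↓ U = F ↓ F = T
W → (D ↓ U) = T → T = T
¬(W → (D ↓ U)) = ¬T = F
Hence (A) is false.

(B): This is ¬W ↑ (H ⊕ (¬U ↓ D)).

¬W = ¬T = F
¬U = ¬F = T
¬U ↓ D = T ↓ F = F
H ⊕ (¬U ↓ D) = F ⊕ F = F
¬W ↑ (H ⊕ (¬U ↓ D)) = F ↑ F = T
Hence (B) is true.

(C): In symbols: (W ⊕ ¬H) → (U → (¬D ∧ W))

¬H = ¬F = T
W ⊕ ¬H = T ⊕ T = F
¬D = ¬F = T
¬D ∧ W = T ∧ T = T
U → (¬D ∧ W) = F → T = T
(W ⊕ ¬H) → (U → (¬D ∧ W)) = F → T = T
Thus (C) is true.

Count: 2.

2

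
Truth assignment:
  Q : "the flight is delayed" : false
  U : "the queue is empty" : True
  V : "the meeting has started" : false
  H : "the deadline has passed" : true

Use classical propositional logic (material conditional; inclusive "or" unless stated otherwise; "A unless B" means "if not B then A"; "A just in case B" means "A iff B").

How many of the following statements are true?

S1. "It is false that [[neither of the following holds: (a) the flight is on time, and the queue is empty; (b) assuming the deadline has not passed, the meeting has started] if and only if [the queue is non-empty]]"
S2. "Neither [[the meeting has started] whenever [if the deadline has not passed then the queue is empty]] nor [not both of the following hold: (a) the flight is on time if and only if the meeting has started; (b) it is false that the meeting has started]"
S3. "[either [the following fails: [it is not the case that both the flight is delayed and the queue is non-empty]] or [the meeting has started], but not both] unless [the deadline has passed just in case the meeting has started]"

0

S1: Parsed as ~(((~Q & U) nor (~H -> V)) <-> ~U)

~Q = ~F = T
~Q & U = T & T = T
~H = ~T = F
~H -> V = F -> F = T
(~Q & U) nor (~H -> V) = T nor T = F
~U = ~T = F
((~Q & U) nor (~H -> V)) <-> ~U = F <-> F = T
~(((~Q & U) nor (~H -> V)) <-> ~U) = ~T = F
So S1 is false.

S2: Formalization: ((~H -> U) -> V) nor ((~Q <-> V) nand ~V)

~H = ~T = F
~H -> U = F -> T = T
(~H -> U) -> V = T -> F = F
~Q = ~F = T
~Q <-> V = T <-> F = F
~V = ~F = T
(~Q <-> V) nand ~V = F nand T = T
((~H -> U) -> V) nor ((~Q <-> V) nand ~V) = F nor T = F
Thus S2 is false.

S3: This is (~(Q nand ~U) xor V) | (H <-> V).

~U = ~T = F
Q nand ~U = F nand F = T
~(Q nand ~U) = ~T = F
~(Q nand ~U) xor V = F xor F = F
H <-> V = T <-> F = F
(~(Q nand ~U) xor V) | (H <-> V) = F | F = F
Hence S3 is false.

Count: 0.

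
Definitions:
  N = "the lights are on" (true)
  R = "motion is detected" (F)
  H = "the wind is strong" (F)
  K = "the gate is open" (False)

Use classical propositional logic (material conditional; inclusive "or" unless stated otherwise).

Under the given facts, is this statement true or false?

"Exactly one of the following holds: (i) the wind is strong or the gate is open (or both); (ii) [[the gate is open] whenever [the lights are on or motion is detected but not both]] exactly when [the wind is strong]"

Values: H=F, K=F, N=T, R=F.
In symbols: (H | K) xor (((N xor R) -> K) <-> H)

H | K = F | F = F
N xor R = T xor F = T
(N xor R) -> K = T -> F = F
((N xor R) -> K) <-> H = F <-> F = T
(H | K) xor (((N xor R) -> K) <-> H) = F xor T = T

True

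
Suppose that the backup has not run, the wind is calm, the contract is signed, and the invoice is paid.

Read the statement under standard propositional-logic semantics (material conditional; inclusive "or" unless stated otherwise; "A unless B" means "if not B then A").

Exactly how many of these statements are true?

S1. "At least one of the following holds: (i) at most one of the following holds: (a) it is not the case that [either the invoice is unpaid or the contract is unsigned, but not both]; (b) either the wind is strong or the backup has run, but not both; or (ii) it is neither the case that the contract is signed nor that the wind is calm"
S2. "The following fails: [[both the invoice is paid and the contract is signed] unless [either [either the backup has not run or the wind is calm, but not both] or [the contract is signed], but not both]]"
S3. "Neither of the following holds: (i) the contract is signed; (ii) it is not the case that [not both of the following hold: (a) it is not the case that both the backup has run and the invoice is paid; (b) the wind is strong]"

1

Let S = "the invoice is paid" (T), R = "the contract is signed" (T), Q = "the wind is strong" (F), P = "the backup has run" (F).

S1: Formalization: (¬(¬S ⊕ ¬R) ↑ (Q ⊕ P)) ∨ (R ↓ ¬Q)

¬S = ¬T = F
¬R = ¬T = F
¬S ⊕ ¬R = F ⊕ F = F
¬(¬S ⊕ ¬R) = ¬F = T
Q ⊕ P = F ⊕ F = F
¬(¬S ⊕ ¬R) ↑ (Q ⊕ P) = T ↑ F = T
¬Q = ¬F = T
R ↓ ¬Q = T ↓ T = F
(¬(¬S ⊕ ¬R) ↑ (Q ⊕ P)) ∨ (R ↓ ¬Q) = T ∨ F = T
Hence S1 is true.

S2: This is ¬((S ∧ R) ∨ ((¬P ⊕ ¬Q) ⊕ R)).

S ∧ R = T ∧ T = T
¬P = ¬F = T
¬Q = ¬F = T
¬P ⊕ ¬Q = T ⊕ T = F
(¬P ⊕ ¬Q) ⊕ R = F ⊕ T = T
(S ∧ R) ∨ ((¬P ⊕ ¬Q) ⊕ R) = T ∨ T = T
¬((S ∧ R) ∨ ((¬P ⊕ ¬Q) ⊕ R)) = ¬T = F
So S2 is false.

S3: In symbols: R ↓ ¬((P ↑ S) ↑ Q)

P ↑ S = F ↑ T = T
(P ↑ S) ↑ Q = T ↑ F = T
¬((P ↑ S) ↑ Q) = ¬T = F
R ↓ ¬((P ↑ S) ↑ Q) = T ↓ F = F
So S3 is false.

Count: 1.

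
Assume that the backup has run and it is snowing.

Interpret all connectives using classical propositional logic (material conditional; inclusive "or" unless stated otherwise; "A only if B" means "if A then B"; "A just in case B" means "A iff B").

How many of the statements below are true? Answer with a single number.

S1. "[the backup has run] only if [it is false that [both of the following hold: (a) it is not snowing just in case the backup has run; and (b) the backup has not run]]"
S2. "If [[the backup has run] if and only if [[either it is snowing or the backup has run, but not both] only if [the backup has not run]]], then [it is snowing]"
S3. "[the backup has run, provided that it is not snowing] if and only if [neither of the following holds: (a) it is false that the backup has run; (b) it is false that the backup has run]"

3

Let S = "the backup has run" (T), N = "it is snowing" (T).

S1: This is S → ¬((¬N ↔ S) ∧ ¬S).

¬N = ¬T = F
¬N ↔ S = F ↔ T = F
¬S = ¬T = F
(¬N ↔ S) ∧ ¬S = F ∧ F = F
¬((¬N ↔ S) ∧ ¬S) = ¬F = T
S → ¬((¬N ↔ S) ∧ ¬S) = T → T = T
Hence S1 is true.

S2: This is (S ↔ ((N ⊕ S) → ¬S)) → N.

N ⊕ S = T ⊕ T = F
¬S = ¬T = F
(N ⊕ S) → ¬S = F → F = T
S ↔ ((N ⊕ S) → ¬S) = T ↔ T = T
(S ↔ ((N ⊕ S) → ¬S)) → N = T → T = T
Thus S2 is true.

S3: Parsed as (¬N → S) ↔ (¬S ↓ ¬S)

¬N = ¬T = F
¬N → S = F → T = T
¬S = ¬T = F
¬S = ¬T = F
¬S ↓ ¬S = F ↓ F = T
(¬N → S) ↔ (¬S ↓ ¬S) = T ↔ T = T
So S3 is true.

3 of the 3 statements are true (S1, S2, S3).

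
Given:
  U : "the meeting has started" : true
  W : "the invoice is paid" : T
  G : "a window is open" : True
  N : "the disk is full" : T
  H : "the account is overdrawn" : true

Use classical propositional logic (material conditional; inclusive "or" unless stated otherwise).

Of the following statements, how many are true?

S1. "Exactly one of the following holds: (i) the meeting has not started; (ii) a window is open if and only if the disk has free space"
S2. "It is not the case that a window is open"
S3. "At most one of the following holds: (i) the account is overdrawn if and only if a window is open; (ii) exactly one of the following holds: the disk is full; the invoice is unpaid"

0

S1: This is ¬U ⊕ (G ↔ ¬N).

¬U = ¬T = F
¬N = ¬T = F
G ↔ ¬N = T ↔ F = F
¬U ⊕ (G ↔ ¬N) = F ⊕ F = F
Hence S1 is false.

S2: Formalization: ¬G

¬G = ¬T = F
Hence S2 is false.

S3: Parsed as (H ↔ G) ↑ (N ⊕ ¬W)

H ↔ G = T ↔ T = T
¬W = ¬T = F
N ⊕ ¬W = T ⊕ F = T
(H ↔ G) ↑ (N ⊕ ¬W) = T ↑ T = F
Hence S3 is false.

True statements: 0 (none).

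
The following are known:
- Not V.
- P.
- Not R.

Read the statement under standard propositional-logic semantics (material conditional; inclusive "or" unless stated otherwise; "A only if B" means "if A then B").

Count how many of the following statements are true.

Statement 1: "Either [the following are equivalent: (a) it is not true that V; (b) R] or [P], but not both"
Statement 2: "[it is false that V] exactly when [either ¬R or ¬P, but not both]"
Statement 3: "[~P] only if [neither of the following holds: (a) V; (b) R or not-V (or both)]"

3

Statement 1: Parsed as (not V iff R) xor P

not V = not False = True
not V iff R = True iff False = False
(not V iff R) xor P = False xor True = True
Thus Statement 1 is true.

Statement 2: Parsed as not V iff (not R xor not P)

not V = not False = True
not R = not False = True
not P = not True = False
not R xor not P = True xor False = True
not V iff (not R xor not P) = True iff True = True
Thus Statement 2 is true.

Statement 3: Parsed as not P -> (V nor (R or not V))

not P = not True = False
not V = not False = True
R or not V = False or True = True
V nor (R or not V) = False nor True = False
not P -> (V nor (R or not V)) = False -> False = True
Thus Statement 3 is true.

3 of the 3 statements are true (Statement 1, Statement 2, Statement 3).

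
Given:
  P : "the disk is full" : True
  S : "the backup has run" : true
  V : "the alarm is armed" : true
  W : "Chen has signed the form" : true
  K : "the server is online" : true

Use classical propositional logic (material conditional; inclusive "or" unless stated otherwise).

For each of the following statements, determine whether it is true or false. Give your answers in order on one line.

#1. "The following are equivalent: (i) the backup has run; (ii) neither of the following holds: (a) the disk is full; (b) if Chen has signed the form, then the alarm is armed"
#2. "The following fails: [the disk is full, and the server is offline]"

#1 F / #2 T

#1: Formalization: S <-> (P nor (W -> V))

W -> V = T -> T = T
P nor (W -> V) = T nor T = F
S <-> (P nor (W -> V)) = T <-> F = F
So #1 is false.

#2: This is ~(P & ~K).

~K = ~T = F
P & ~K = T & F = F
~(P & ~K) = ~F = T
So #2 is true.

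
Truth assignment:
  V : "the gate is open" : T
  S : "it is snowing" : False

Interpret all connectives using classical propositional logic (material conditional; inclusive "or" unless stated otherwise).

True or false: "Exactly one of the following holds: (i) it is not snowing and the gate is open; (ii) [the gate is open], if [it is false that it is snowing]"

The statement is false.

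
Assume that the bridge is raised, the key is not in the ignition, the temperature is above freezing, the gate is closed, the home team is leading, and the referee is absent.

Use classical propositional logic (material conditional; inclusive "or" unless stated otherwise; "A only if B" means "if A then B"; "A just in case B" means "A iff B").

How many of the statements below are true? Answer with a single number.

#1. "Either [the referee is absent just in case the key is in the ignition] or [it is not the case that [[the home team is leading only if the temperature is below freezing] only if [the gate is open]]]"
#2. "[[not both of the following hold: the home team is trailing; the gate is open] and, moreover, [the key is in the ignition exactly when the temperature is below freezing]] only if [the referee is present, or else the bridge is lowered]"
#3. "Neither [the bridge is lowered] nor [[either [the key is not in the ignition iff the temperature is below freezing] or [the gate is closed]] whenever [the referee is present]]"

Let M = "the referee is present" (False), R = "the key is in the ignition" (False), D = "the home team is leading" (True), P = "the temperature is below freezing" (False), H = "the gate is open" (False), W = "the bridge is raised" (True).

#1: In symbols: (not M iff R) or not ((D -> P) -> H)

not M = not False = True
not M iff R = True iff False = False
D -> P = True -> False = False
(D -> P) -> H = False -> False = True
not ((D -> P) -> H) = not True = False
(not M iff R) or not ((D -> P) -> H) = False or False = False
Thus #1 is false.

#2: Parsed as ((not D nand H) and (R iff P)) -> (M or not W)

not D = not True = False
not D nand H = False nand False = True
R iff P = False iff False = True
(not D nand H) and (R iff P) = True and True = True
not W = not True = False
M or not W = False or False = False
((not D nand H) and (R iff P)) -> (M or not W) = True -> False = False
So #2 is false.

#3: This is not W nor (M -> ((not R iff P) or not H)).

not W = not True = False
not R = not False = True
not R iff P = True iff False = False
not H = not False = True
(not R iff P) or not H = False or True = True
M -> ((not R iff P) or not H) = False -> True = True
not W nor (M -> ((not R iff P) or not H)) = False nor True = False
Hence #3 is false.

0 of the 3 statements are true (none).

0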